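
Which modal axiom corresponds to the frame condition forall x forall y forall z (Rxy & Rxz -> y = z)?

This is partial functionality; the standard corresponding axiom is CD: ◇s → □s.
Suppose ◇s→□s is valid. Take Rxy, Rxz and set V(s)={y}. Then ◇s at x, so □s at x, so s at z, i.e. z=y.

◇s → □s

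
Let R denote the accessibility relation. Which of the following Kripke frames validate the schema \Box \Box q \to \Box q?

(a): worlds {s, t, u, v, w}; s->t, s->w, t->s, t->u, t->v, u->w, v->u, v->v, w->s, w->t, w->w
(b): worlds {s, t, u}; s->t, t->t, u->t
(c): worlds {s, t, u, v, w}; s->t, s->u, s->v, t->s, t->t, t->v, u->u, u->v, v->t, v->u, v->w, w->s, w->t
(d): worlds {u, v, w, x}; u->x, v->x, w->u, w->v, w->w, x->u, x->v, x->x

(b), (d)

This is the axiom for density; its first-order frame correspondent is \forall x \forall y (Rxy \to \exists z (Rxz \wedge Rzy)).
(a): fails — Rts but no z with Rtz and Rzs.
(b): condition met.
(c): fails — Rvw but no z with Rvz and Rzw.
(d): condition met.
Valid on: (b), (d).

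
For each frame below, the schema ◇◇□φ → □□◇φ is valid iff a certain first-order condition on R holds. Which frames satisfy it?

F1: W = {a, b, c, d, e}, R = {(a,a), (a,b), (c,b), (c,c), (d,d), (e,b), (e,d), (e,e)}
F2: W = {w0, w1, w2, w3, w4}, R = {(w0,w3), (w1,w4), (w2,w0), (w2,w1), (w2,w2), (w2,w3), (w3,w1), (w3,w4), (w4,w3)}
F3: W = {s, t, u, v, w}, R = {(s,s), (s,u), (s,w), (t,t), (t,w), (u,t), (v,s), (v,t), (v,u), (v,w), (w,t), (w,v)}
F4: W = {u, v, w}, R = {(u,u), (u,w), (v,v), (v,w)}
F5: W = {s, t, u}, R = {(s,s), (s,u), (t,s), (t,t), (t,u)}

The schema corresponds to a generalized confluence (Geach) condition: ∀x ∀y ∀z ((xR²y ∧ xR²z) → ∃w (yRw ∧ zRw)).
F1: fails — aR²a, aR²b but no w with aRw and bRw.
F2: fails — w0R²w1, w0R²w4 but no w with w1Rw and w4Rw.
F3: fails — sR²s, sR²u but no w* with sRw* and uRw*.
F4: fails — uR²u, uR²w but no t with uRt and wRt.
F5: fails — sR²s, sR²u but no w with sRw and uRw.
Valid on no frame.

none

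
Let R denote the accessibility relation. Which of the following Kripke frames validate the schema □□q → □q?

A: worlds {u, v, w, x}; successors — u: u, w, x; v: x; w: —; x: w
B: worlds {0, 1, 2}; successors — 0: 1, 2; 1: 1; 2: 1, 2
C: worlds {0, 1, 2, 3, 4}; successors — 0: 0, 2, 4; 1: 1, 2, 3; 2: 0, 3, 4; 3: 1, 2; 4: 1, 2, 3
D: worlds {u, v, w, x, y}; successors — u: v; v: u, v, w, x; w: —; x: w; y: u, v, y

B, C

This is the axiom for density; its first-order frame correspondent is ∀x ∀y (Rxy → ∃z (Rxz ∧ Rzy)).
A: fails — Rxw but no z with Rxz and Rzw.
B: holds.
C: holds.
D: fails — Rxw but no z with Rxz and Rzw.
Valid on: B, C.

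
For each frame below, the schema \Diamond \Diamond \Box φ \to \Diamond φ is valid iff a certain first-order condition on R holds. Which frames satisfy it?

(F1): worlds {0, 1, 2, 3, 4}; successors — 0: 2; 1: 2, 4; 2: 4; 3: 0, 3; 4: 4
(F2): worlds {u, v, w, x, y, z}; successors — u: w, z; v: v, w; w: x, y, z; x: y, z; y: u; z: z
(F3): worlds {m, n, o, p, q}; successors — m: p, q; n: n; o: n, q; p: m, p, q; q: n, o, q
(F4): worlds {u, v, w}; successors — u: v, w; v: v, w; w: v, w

Frame correspondent (Sahlqvist): \forall x \forall y (x R^2 y \to \exists w (yRw \wedge xRw)) — i.e. a generalized confluence (Geach) condition.
(F1): fails — 0R²4 but no w with 4Rw and 0Rw.
(F2): fails — uR²y but no t with yRt and uRt.
(F3): fails — mR²n but no w with nRw and mRw.
(F4): satisfies the condition.

(F4)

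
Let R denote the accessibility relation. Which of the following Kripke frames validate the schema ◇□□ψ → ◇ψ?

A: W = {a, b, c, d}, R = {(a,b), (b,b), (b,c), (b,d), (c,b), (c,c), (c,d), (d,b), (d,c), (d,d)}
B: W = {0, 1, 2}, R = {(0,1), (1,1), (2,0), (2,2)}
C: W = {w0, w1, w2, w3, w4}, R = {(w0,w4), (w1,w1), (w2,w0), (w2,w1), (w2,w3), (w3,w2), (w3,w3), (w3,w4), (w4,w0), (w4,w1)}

A, C

The schema corresponds to a generalized confluence (Geach) condition: ∀x ∀y (xRy → ∃w (yR²w ∧ xRw)).
A: ✓.
B: fails — 2R0 but no w with 0R²w and 2Rw.
C: ✓.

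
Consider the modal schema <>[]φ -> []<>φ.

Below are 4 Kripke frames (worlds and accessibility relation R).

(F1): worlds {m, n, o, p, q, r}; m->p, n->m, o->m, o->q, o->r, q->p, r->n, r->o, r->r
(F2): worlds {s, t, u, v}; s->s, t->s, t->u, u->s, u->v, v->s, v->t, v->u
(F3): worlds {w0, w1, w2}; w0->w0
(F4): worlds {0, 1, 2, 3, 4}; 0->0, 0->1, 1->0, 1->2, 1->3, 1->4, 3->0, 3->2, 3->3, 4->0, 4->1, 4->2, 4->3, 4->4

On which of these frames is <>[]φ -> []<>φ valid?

(F2), (F3)

The schema corresponds to convergence: forall x forall y forall z (Rxy & Rxz -> exists w (Ryw & Rzw)).
(F1): fails — Rmp and Rmp but p and p have no common successor.
(F2): satisfies the condition.
(F3): satisfies the condition.
(F4): fails — R10 and R12 but 0 and 2 have no common successor.
Valid on: (F2), (F3).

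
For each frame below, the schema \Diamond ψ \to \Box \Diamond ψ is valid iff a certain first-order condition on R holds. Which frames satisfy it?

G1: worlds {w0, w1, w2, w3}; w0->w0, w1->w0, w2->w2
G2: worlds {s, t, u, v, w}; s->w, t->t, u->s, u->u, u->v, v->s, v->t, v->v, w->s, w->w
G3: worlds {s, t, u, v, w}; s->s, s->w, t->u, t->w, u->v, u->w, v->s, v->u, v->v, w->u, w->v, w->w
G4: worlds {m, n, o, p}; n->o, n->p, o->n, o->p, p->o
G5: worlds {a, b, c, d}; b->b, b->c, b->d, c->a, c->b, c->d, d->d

G1

The schema corresponds to the Euclidean property: \forall x \forall y \forall z (Rxy \wedge Rxz \to Ryz).
G1: satisfies the condition.
G2: fails — Ruv and Ruu but not Rvu.
G3: fails — Rsw and Rss but not Rws.
G4: fails — Rno and Rno but not Roo.
G5: fails — Rbc and Rbc but not Rcc.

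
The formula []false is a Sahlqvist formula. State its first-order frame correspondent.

Emptiness of R

□⊥ is valid iff no world has any successor (otherwise □⊥ fails at any world with one).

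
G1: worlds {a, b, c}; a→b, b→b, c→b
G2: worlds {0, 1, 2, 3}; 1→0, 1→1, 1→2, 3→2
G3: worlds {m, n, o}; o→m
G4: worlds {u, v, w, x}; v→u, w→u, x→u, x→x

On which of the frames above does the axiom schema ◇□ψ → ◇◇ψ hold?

G1

The schema corresponds to a generalized confluence (Geach) condition: ∀x ∀y (xRy → ∃w (yRw ∧ xR²w)).
G1: satisfies the condition.
G2: fails — 1R0 but no w with 0Rw and 1R²w.
G3: fails — oRm but no w with mRw and oR²w.
G4: fails — vRu but no t with uRt and vR²t.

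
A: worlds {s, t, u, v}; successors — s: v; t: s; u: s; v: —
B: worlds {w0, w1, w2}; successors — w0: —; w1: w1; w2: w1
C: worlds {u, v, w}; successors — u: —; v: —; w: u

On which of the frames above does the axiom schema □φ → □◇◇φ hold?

B

The schema corresponds to a generalized confluence (Geach) condition: ∀x ∀z (xRz → ∃w (xRw ∧ zR²w)).
A: fails — sRv but no w with sRw and vR²w.
B: holds.
C: fails — wRu but no t with wRt and uR²t.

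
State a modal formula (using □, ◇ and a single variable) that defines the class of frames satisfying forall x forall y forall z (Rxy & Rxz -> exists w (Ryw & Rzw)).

The condition is convergence. The .2 schema ◇□r → □◇r defines it.
Suppose ◇□r→□◇r is valid. Take Rxy, Rxz and set V(r)={w : Ryw}. Then □r at y so ◇□r at x, so □◇r at x, so ◇r at z, giving w with Rzw and Ryw.

◇□r → □◇r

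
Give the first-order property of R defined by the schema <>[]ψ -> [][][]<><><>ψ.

forall x forall y forall z ((xRy & x R^3 z) -> exists w (yRw & z R^3 w))

This is a Sahlqvist (Geach-type) schema ◇^1□^1ψ → □^3◇^3ψ.
Minimal-valuation argument: fix x; take any y with xR^1y and any z with xR^3z. Set V(ψ) to the set of worlds R-reachable from y in exactly 1 step. Then □^1ψ holds at y, so the antecedent holds at x; validity forces ◇^3ψ at z, giving a w with zR^3w and yR^1w.
First-order correspondent: forall x forall y forall z ((xRy & x R^3 z) -> exists w (yRw & z R^3 w)).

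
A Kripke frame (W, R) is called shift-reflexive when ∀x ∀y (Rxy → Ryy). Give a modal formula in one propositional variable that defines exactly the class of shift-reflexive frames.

□(□q → q)

The condition is shift-reflexivity. The T□ schema □(□q → q) defines it.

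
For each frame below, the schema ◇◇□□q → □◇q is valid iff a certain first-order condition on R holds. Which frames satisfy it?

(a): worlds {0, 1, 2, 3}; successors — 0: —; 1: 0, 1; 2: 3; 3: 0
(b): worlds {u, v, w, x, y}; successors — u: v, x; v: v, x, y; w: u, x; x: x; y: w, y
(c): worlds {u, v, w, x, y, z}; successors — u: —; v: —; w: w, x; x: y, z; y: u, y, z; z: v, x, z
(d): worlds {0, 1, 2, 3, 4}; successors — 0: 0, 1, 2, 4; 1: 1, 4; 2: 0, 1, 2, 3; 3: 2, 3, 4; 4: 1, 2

Frame correspondent (Sahlqvist): ∀x ∀y ∀z ((xR²y ∧ xRz) → ∃w (yR²w ∧ zRw)) — i.e. a generalized confluence (Geach) condition.
(a): fails — 1R²0, 1R0 but no w with 0R²w and 0Rw.
(b): fails — vR²w, vRy but no t with wR²t and yRt.
(c): fails — xR²u, xRy but no t with uR²t and yRt.
(d): ✓.
Valid on: (d).

(d)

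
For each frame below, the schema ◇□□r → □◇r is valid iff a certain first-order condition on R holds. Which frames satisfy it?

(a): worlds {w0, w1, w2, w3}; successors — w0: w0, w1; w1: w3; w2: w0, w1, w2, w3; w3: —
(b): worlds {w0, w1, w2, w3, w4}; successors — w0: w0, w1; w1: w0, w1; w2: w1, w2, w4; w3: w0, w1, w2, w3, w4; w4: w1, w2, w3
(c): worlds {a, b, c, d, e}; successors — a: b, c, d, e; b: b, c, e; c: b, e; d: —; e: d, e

(b)

The schema corresponds to a generalized confluence (Geach) condition: ∀x ∀y ∀z ((xRy ∧ xRz) → ∃w (yR²w ∧ zRw)).
(a): fails — w0Rw1, w0Rw0 but no w with w1R²w and w0Rw.
(b): ✓.
(c): fails — aRb, aRd but no w with bR²w and dRw.
Valid on: (b).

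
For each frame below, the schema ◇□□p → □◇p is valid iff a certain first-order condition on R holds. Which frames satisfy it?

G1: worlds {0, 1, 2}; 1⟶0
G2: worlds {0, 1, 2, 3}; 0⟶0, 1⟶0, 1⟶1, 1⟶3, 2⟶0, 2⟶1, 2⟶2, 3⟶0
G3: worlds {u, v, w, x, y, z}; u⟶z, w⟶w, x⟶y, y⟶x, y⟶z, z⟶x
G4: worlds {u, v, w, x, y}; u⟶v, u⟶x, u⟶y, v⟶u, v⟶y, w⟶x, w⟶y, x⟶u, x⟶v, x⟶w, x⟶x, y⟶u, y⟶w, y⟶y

This is the axiom for a generalized confluence (Geach) condition; its first-order frame correspondent is ∀x ∀y ∀z ((xRy ∧ xRz) → ∃w (yR²w ∧ zRw)).
G1: fails — 1R0, 1R0 but no w with 0R²w and 0Rw.
G2: ✓.
G3: fails — uRz, uRz but no t with zR²t and zRt.
G4: ✓.
Valid on: G2, G4.

G2, G4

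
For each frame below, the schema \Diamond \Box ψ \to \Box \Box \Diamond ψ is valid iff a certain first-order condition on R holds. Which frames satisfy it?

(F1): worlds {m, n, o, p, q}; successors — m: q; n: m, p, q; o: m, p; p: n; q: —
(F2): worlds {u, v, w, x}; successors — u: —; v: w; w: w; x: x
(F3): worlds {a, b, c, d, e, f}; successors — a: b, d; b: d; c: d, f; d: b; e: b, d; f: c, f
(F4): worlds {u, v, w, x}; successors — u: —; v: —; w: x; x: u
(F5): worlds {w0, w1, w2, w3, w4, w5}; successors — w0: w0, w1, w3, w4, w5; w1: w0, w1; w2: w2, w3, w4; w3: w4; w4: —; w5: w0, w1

(F2)

The schema corresponds to a generalized confluence (Geach) condition: \forall x \forall y \forall z ((xRy \wedge x R^2 z) \to \exists w (yRw \wedge zRw)).
(F1): fails — nRm, nR²q but no w with mRw and qRw.
(F2): holds.
(F3): fails — aRb, aR²d but no w with bRw and dRw.
(F4): fails — wRx, wR²u but no t with xRt and uRt.
(F5): fails — w0Rw0, w0R²w4 but no w with w0Rw and w4Rw.
Valid on: (F2).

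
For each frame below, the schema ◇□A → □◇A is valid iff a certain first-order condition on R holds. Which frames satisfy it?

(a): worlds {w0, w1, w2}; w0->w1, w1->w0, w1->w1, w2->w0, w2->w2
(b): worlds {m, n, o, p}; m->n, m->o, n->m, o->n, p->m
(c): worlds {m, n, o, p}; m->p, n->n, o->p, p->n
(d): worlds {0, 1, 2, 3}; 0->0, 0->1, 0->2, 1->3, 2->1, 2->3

This is the axiom for convergence; its first-order frame correspondent is ∀x ∀y ∀z (Rxy ∧ Rxz → ∃w (Ryw ∧ Rzw)).
(a): fails — Rw2w2 and Rw2w0 but w2 and w0 have no common successor.
(b): fails — Rmo and Rmn but o and n have no common successor.
(c): holds.
(d): fails — R00 and R01 but 0 and 1 have no common successor.

(c)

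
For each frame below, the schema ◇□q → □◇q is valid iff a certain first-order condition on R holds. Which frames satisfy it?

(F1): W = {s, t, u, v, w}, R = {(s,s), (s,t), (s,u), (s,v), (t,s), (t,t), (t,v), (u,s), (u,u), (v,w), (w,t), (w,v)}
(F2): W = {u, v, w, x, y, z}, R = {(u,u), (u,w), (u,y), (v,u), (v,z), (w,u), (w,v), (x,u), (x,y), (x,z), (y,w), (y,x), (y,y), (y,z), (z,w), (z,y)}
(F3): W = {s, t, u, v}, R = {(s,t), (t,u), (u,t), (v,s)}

Frame correspondent (Sahlqvist): ∀x ∀y ∀z (Rxy ∧ Rxz → ∃w (Ryw ∧ Rzw)) — i.e. convergence.
(F1): fails — Rsv and Rsu but v and u have no common successor.
(F2): fails — Ruw and Ruy but w and y have no common successor.
(F3): condition met.
Valid on: (F3).

(F3)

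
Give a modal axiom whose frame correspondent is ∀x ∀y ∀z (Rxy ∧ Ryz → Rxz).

□q → □□q

This is transitivity; the standard corresponding axiom is 4: □q → □□q.
Suppose □q→□□q is valid. Take Rxy, Ryz and set V(q)={w : Rxw}. Then □q at x, so □□q at x, so □q at y, so q at z, i.e. Rxz.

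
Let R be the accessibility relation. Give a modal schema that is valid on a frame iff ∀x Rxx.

The condition is reflexivity. The T schema □r → r defines it.

□r → r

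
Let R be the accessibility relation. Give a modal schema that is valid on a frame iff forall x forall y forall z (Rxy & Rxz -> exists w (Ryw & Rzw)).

A defining formula is ◇□ψ → □◇ψ (the .2 axiom).
Suppose ◇□ψ→□◇ψ is valid. Take Rxy, Rxz and set V(ψ)={w : Ryw}. Then □ψ at y so ◇□ψ at x, so □◇ψ at x, so ◇ψ at z, giving w with Rzw and Ryw.

◇□ψ → □◇ψ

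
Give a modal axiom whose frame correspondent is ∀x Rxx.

□q → q

This is reflexivity; the standard corresponding axiom is T: □q → q.
Suppose □q→q is valid. At any x set V(q)={w : Rxw}. Then □q holds at x, so q holds at x, i.e. Rxx.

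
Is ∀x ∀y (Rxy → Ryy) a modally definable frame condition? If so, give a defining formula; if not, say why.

Yes — defined by □(□q → q)

The condition is shift-reflexivity. A defining modal formula is □(□q → q).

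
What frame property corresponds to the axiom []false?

emptiness of R: forall x forall y ~Rxy

□⊥ is valid iff no world has any successor (otherwise □⊥ fails at any world with one).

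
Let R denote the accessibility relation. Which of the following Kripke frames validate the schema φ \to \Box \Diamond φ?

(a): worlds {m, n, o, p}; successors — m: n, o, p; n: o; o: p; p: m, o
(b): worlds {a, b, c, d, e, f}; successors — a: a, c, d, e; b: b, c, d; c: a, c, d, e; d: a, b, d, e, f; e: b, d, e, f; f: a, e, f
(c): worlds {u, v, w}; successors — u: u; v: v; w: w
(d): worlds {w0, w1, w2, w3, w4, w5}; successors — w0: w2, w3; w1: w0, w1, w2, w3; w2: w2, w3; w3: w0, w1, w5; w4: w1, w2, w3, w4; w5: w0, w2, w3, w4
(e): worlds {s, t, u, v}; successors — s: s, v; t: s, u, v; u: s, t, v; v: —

(c)

This is the axiom for symmetry; its first-order frame correspondent is \forall x \forall y (Rxy \to Ryx).
(a): fails — Rno but not Ron.
(b): fails — Rcd but not Rdc.
(c): condition met.
(d): fails — Rw4w3 but not Rw3w4.
(e): fails — Ruv but not Rvu.
Valid on: (c).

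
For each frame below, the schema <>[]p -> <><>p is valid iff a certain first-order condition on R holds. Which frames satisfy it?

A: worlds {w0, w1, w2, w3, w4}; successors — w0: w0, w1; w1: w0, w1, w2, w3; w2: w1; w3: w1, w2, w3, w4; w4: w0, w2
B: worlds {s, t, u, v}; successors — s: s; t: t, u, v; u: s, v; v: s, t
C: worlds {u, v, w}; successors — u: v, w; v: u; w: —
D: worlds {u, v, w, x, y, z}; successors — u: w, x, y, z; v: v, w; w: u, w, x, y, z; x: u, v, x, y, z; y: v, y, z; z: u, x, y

This is the axiom for a generalized confluence (Geach) condition; its first-order frame correspondent is forall x forall y (xRy -> exists w (yRw & x R^2 w)).
A: condition met.
B: condition met.
C: fails — uRw but no t with wRt and uR²t.
D: condition met.
Valid on: A, B, D.

A, B, D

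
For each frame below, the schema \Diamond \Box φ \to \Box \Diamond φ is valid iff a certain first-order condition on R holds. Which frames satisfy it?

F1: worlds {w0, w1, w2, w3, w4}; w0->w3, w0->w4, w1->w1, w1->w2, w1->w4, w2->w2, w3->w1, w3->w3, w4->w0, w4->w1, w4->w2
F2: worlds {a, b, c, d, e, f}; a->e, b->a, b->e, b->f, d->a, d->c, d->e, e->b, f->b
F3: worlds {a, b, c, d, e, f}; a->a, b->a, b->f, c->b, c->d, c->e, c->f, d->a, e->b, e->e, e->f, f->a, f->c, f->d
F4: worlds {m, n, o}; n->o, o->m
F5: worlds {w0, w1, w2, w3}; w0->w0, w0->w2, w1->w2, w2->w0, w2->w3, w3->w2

This is the axiom for convergence; its first-order frame correspondent is \forall x \forall y \forall z (Rxy \wedge Rxz \to \exists w (Ryw \wedge Rzw)).
F1: fails — Rw4w0 and Rw4w2 but w0 and w2 have no common successor.
F2: fails — Rbf and Rba but f and a have no common successor.
F3: fails — Rcd and Rce but d and e have no common successor.
F4: fails — Rom and Rom but m and m have no common successor.
F5: ✓.
Valid on: F5.

F5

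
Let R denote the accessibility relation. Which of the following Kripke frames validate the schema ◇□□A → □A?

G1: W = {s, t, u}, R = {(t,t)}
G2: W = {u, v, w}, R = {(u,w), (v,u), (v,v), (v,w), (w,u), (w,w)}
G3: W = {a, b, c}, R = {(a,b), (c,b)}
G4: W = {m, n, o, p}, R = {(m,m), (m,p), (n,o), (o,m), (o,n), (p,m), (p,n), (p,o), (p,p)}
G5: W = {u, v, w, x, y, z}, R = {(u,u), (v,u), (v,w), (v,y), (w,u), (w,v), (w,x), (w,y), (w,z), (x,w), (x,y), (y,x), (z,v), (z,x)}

G1

Frame correspondent (Sahlqvist): ∀x ∀y ∀z ((xRy ∧ xRz) → ∃w (yR²w ∧ z = w)) — i.e. a generalized confluence (Geach) condition.
G1: condition met.
G2: fails — vRu, vRv but no t with uR²t and v=t.
G3: fails — aRb, aRb but no w with bR²w and b=w.
G4: fails — pRn, pRo but no w with nR²w and o=w.
G5: fails — vRu, vRw but no t with uR²t and w=t.
Valid on: G1.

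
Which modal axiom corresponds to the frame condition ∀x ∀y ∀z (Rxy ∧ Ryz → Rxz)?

The condition is transitivity. The 4 schema □q → □□q defines it.
Suppose □q→□□q is valid. Take Rxy, Ryz and set V(q)={w : Rxw}. Then □q at x, so □□q at x, so □q at y, so q at z, i.e. Rxz.

□q → □□q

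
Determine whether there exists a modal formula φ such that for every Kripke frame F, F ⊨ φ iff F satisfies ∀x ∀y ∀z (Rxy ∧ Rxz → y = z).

Yes: it is partial functionality, defined by the CD schema ◇p → □p.
Suppose ◇p→□p is valid. Take Rxy, Rxz and set V(p)={y}. Then ◇p at x, so □p at x, so p at z, i.e. z=y.

Yes, by ◇p → □p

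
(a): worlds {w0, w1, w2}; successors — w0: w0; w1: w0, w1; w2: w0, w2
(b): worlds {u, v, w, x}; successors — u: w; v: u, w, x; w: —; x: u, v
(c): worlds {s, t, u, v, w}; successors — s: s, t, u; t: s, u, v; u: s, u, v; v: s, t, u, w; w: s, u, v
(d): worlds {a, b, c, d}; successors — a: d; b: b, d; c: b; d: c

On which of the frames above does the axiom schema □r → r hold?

(a)

Frame correspondent (Sahlqvist): ∀x Rxx — i.e. reflexivity.
(a): condition met.
(b): fails — world u does not see itself.
(c): fails — world t does not see itself.
(d): fails — world a does not see itself.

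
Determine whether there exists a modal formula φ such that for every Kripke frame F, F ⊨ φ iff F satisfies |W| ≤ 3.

Any modally definable frame class is closed under disjoint unions.
Any modal formula valid on each of 4 disjoint one-world frames is valid on their disjoint union (validity is preserved under disjoint unions). Each one-world frame has |W|=1≤3, but the union has |W|=4.
So the class is not modally definable.

No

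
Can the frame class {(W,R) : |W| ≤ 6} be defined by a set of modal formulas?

Modal frame validity is preserved under disjoint unions.
Any modal formula valid on each of 7 disjoint one-world frames is valid on their disjoint union (validity is preserved under disjoint unions). Each one-world frame has |W|=1≤6, but the union has |W|=7.
Hence having at most 6 worlds is not modally definable.

No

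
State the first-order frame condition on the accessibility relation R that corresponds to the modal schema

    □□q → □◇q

∀x ∀z (xRz → ∃w (xR²w ∧ zRw))

This is a Sahlqvist (Geach-type) schema ◇^0□^2q → □^1◇^1q.
First-order correspondent: ∀x ∀z (xRz → ∃w (xR²w ∧ zRw)).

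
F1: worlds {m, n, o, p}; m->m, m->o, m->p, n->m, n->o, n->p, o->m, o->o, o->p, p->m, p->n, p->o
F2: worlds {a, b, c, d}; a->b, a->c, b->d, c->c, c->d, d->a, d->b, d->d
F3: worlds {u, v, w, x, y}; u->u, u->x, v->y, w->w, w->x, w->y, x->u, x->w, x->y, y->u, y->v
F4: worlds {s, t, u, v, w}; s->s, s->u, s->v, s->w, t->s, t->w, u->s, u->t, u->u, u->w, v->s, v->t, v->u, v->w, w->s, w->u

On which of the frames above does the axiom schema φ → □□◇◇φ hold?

Frame correspondent (Sahlqvist): ∀x ∀z (xR²z → ∃w (x = w ∧ zR²w)) — i.e. a generalized confluence (Geach) condition.
F1: fails — nR²p but no w with n=w and pR²w.
F2: fails — bR²a but no w with b=w and aR²w.
F3: fails — vR²u but no t with v=t and uR²t.
F4: condition met.

F4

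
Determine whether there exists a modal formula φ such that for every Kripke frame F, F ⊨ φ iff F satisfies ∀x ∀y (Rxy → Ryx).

Yes — defined by r → □◇r

The condition is symmetry. A defining modal formula is r → □◇r.
Suppose r→□◇r is valid. Take Rxy and set V(r)={x}. Then r at x, so □◇r at x, so ◇r at y, so some z with Ryz has r; z=x, i.e. Ryx.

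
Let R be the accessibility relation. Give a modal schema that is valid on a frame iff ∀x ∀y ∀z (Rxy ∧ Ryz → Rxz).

□p → □□p

This is transitivity; the standard corresponding axiom is 4: □p → □□p.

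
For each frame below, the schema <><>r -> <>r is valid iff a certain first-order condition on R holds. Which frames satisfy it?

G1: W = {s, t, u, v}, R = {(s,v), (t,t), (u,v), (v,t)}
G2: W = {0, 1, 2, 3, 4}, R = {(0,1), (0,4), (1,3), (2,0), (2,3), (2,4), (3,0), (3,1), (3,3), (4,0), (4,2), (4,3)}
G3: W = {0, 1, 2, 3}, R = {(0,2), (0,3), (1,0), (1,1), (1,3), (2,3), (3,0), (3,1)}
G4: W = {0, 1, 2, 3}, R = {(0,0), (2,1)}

G4

Frame correspondent (Sahlqvist): forall x forall y forall z (Rxy & Ryz -> Rxz) — i.e. transitivity.
G1: fails — Ruv and Rvt but not Rut.
G2: fails — R43 and R31 but not R41.
G3: fails — R10 and R02 but not R12.
G4: holds.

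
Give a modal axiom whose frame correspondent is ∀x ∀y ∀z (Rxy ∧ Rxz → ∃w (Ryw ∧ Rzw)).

This is convergence; the standard corresponding axiom is .2: ◇□r → □◇r.
Suppose ◇□r→□◇r is valid. Take Rxy, Rxz and set V(r)={w : Ryw}. Then □r at y so ◇□r at x, so □◇r at x, so ◇r at z, giving w with Rzw and Ryw.

◇□r → □◇r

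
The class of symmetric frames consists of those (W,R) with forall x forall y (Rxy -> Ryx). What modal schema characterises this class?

The condition is symmetry. The B schema ψ → □◇ψ defines it.

ψ → □◇ψ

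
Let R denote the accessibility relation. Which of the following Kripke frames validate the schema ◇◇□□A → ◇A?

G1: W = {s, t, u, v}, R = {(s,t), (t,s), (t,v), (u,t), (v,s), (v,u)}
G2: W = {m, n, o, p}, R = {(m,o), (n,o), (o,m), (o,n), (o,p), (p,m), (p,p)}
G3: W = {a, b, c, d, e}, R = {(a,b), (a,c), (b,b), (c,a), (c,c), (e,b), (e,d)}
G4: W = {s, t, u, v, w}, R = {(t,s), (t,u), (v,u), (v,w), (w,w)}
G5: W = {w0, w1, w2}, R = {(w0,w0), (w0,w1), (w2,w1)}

This is the axiom for a generalized confluence (Geach) condition; its first-order frame correspondent is ∀x ∀y (xR²y → ∃w (yR²w ∧ xRw)).
G1: fails — sR²s but no w with sR²w and sRw.
G2: fails — mR²m but no w with mR²w and mRw.
G3: fails — cR²b but no w with bR²w and cRw.
G4: satisfies the condition.
G5: fails — w0R²w1 but no w with w1R²w and w0Rw.
Valid on: G4.

G4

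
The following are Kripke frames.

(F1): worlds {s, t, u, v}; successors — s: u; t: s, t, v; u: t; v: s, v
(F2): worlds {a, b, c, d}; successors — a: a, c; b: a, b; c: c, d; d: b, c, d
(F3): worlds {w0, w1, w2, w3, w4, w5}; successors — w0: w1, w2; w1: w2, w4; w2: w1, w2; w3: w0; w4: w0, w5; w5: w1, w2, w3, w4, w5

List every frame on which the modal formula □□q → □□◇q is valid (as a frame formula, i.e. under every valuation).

Frame correspondent (Sahlqvist): ∀x ∀z (xR²z → ∃w (xR²w ∧ zRw)) — i.e. a generalized confluence (Geach) condition.
(F1): fails — uR²s but no w with uR²w and sRw.
(F2): satisfies the condition.
(F3): fails — w0R²w4 but no w with w0R²w and w4Rw.

(F2)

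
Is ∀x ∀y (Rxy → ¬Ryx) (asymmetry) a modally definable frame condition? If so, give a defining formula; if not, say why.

Not modally definable

If a class were modally definable it would be closed under surjective bounded morphisms (Goldblatt–Thomason).
The 3-cycle (worlds s,t,u with s→t→u→s) is asymmetric. Mapping every world to a single reflexive point • is a surjective bounded morphism, and the reflexive point is not asymmetric (R•• but asymmetry requires ¬R••).
So the class is not modally definable.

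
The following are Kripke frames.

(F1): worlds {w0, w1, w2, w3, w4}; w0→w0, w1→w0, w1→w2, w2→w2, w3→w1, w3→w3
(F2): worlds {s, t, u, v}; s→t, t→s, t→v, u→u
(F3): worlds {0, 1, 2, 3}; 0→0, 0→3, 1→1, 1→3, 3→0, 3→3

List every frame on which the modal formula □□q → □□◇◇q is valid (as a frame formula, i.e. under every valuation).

The schema corresponds to a generalized confluence (Geach) condition: ∀x ∀z (xR²z → ∃w (xR²w ∧ zR²w)).
(F1): ✓.
(F2): fails — sR²v but no w with sR²w and vR²w.
(F3): ✓.
Valid on: (F1), (F3).

(F1), (F3)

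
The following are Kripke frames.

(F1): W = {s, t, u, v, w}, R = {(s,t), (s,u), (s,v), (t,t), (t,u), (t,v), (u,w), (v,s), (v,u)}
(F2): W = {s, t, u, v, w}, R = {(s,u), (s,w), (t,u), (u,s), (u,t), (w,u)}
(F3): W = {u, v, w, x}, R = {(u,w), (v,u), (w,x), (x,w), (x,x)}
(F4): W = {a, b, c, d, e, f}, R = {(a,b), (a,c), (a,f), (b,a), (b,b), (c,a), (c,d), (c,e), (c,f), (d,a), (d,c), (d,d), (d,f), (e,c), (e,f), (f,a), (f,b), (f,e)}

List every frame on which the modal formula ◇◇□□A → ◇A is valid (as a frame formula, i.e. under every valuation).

(F4)

Frame correspondent (Sahlqvist): ∀x ∀y (xR²y → ∃w (yR²w ∧ xRw)) — i.e. a generalized confluence (Geach) condition.
(F1): fails — sR²u but no w* with uR²w* and sRw*.
(F2): fails — sR²t but no w* with tR²w* and sRw*.
(F3): fails — vR²w but no t with wR²t and vRt.
(F4): satisfies the condition.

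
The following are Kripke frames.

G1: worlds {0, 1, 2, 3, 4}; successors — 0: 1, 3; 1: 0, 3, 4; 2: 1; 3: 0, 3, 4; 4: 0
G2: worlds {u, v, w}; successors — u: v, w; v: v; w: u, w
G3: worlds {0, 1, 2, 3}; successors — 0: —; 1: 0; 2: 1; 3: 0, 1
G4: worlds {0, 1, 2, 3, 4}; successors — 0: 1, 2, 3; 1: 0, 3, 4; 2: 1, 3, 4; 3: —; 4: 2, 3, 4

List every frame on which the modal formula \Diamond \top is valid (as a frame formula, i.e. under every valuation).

This is the axiom for seriality; its first-order frame correspondent is \forall x \exists y Rxy.
G1: condition met.
G2: condition met.
G3: fails — world 0 has no successor.
G4: fails — world 3 has no successor.

G1, G2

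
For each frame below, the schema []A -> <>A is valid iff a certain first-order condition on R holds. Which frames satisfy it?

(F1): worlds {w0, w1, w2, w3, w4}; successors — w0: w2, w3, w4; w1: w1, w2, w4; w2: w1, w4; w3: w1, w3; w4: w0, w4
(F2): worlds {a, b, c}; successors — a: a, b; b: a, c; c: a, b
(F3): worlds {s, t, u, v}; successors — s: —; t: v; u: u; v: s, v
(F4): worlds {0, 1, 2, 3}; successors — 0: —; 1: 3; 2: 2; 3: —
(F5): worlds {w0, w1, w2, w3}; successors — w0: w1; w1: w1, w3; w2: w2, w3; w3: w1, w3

(F1), (F2), (F5)

Frame correspondent (Sahlqvist): forall x exists y Rxy — i.e. seriality.
(F1): ✓.
(F2): ✓.
(F3): fails — world s has no successor.
(F4): fails — world 0 has no successor.
(F5): ✓.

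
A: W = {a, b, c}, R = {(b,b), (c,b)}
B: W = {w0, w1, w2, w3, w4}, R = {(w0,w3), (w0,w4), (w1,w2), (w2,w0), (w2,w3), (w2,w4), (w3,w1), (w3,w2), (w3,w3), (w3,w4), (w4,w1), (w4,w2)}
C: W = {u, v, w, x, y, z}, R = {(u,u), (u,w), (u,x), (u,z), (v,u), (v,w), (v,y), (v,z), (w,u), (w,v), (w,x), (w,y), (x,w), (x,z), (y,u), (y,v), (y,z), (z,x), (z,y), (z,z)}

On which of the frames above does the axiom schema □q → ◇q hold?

This is the axiom for seriality; its first-order frame correspondent is ∀x ∃y Rxy.
A: fails — world a has no successor.
B: holds.
C: holds.
Valid on: B, C.

B, C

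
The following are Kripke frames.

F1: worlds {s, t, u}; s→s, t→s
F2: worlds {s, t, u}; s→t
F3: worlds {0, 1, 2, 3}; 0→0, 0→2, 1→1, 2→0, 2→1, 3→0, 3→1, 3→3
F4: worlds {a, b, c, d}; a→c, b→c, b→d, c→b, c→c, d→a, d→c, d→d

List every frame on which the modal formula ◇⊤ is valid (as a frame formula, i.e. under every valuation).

This is the axiom for seriality; its first-order frame correspondent is ∀x ∃y Rxy.
F1: fails — world u has no successor.
F2: fails — world t has no successor.
F3: holds.
F4: holds.

F3, F4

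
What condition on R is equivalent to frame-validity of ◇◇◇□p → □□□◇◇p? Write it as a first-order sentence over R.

∀x ∀y ∀z ((xR³y ∧ xR³z) → ∃w (yRw ∧ zR²w))

This is a Sahlqvist (Geach-type) schema ◇^3□^1p → □^3◇^2p.
First-order correspondent: ∀x ∀y ∀z ((xR³y ∧ xR³z) → ∃w (yRw ∧ zR²w)).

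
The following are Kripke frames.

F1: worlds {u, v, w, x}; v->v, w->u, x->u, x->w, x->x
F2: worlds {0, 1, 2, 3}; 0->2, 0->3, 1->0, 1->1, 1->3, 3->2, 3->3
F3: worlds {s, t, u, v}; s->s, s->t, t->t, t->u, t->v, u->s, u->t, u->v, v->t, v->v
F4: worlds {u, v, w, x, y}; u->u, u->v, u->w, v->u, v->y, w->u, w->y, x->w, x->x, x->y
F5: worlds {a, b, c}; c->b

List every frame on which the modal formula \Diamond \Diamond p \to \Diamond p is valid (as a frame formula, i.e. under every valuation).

F1, F5

Frame correspondent (Sahlqvist): \forall x \forall y \forall z (Rxy \wedge Ryz \to Rxz) — i.e. transitivity.
F1: condition met.
F2: fails — R10 and R02 but not R12.
F3: fails — Rut and Rtu but not Ruu.
F4: fails — Ruv and Rvy but not Ruy.
F5: condition met.
Valid on: F1, F5.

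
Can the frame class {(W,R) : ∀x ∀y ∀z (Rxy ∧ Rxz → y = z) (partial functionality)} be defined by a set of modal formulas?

Yes — defined by ◇r → □r

This is a Sahlqvist condition; the CD axiom ◇r → □r defines it.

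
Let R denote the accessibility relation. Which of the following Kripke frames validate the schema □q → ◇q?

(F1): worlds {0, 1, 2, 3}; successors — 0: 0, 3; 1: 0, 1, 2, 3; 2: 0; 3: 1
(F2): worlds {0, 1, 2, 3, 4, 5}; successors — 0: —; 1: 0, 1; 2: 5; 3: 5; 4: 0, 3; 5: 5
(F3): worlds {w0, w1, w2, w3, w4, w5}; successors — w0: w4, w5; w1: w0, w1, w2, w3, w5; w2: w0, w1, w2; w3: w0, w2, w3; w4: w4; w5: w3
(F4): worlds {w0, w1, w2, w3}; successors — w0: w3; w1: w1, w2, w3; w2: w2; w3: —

(F1), (F3)

This is the axiom for seriality; its first-order frame correspondent is ∀x ∃y Rxy.
(F1): condition met.
(F2): fails — world 0 has no successor.
(F3): condition met.
(F4): fails — world w3 has no successor.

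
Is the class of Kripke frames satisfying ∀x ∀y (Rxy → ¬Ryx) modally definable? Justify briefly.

If a class were modally definable it would be closed under surjective bounded morphisms (Goldblatt–Thomason).
The 4-cycle (worlds a,b,c,d with a→b→c→d→a) is asymmetric. Mapping every world to a single reflexive point • is a surjective bounded morphism, and the reflexive point is not asymmetric (R•• but asymmetry requires ¬R••).
Hence asymmetry is not modally definable.

Not definable by any modal formula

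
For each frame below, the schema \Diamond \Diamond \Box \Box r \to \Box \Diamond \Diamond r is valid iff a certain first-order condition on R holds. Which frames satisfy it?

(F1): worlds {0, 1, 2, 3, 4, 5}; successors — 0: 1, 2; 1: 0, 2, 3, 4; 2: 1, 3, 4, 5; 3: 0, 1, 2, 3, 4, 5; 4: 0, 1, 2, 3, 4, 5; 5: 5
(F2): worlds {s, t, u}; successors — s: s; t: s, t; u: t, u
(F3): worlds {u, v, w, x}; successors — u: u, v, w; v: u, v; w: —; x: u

The schema corresponds to a generalized confluence (Geach) condition: \forall x \forall y \forall z ((x R^2 y \wedge xRz) \to \exists w (y R^2 w \wedge z R^2 w)).
(F1): holds.
(F2): holds.
(F3): fails — uR²u, uRw but no t with uR²t and wR²t.

(F1), (F2)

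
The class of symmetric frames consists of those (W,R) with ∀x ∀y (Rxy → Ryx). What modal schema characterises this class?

ψ → □◇ψ

The condition is symmetry. The B schema ψ → □◇ψ defines it.
Suppose ψ→□◇ψ is valid. Take Rxy and set V(ψ)={x}. Then ψ at x, so □◇ψ at x, so ◇ψ at y, so some z with Ryz has ψ; z=x, i.e. Ryx.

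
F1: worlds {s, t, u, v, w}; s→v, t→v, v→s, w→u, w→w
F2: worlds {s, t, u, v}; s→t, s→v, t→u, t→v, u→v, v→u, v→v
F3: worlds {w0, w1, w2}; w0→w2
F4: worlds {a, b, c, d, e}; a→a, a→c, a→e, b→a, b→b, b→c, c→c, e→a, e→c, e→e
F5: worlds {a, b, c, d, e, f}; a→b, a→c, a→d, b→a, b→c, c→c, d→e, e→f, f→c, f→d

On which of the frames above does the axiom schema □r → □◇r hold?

F2, F4

Frame correspondent (Sahlqvist): ∀x ∀z (xRz → ∃w (xRw ∧ zRw)) — i.e. a generalized confluence (Geach) condition.
F1: fails — sRv but no w* with sRw* and vRw*.
F2: holds.
F3: fails — w0Rw2 but no w with w0Rw and w2Rw.
F4: holds.
F5: fails — aRd but no w with aRw and dRw.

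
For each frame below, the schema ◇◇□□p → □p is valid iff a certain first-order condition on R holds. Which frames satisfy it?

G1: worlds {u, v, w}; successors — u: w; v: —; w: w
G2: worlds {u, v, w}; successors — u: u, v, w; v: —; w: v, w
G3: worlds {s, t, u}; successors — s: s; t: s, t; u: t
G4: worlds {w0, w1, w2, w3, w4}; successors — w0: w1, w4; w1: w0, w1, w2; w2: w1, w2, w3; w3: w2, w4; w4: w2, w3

G1

This is the axiom for a generalized confluence (Geach) condition; its first-order frame correspondent is ∀x ∀y ∀z ((xR²y ∧ xRz) → ∃w (yR²w ∧ z = w)).
G1: holds.
G2: fails — uR²v, uRu but no t with vR²t and u=t.
G3: fails — tR²s, tRt but no w with sR²w and t=w.
G4: fails — w0R²w0, w0Rw4 but no w with w0R²w and w4=w.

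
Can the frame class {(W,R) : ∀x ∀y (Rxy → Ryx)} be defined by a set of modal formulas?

Definable; r → □◇r defines it

The condition is symmetry. A defining modal formula is r → □◇r.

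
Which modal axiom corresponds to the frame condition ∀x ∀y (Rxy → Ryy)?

A defining formula is □(□q → q) (the T□ axiom).
Suppose □(□q→q) is valid. Take Rxy and set V(q)={w : Ryw}. Then at y, □q holds; since □(□q→q) at x, □q→q at y, so q at y, i.e. Ryy.

□(□q → q)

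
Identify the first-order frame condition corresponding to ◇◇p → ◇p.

Transitivity

This is a form of the 4 axiom.
It corresponds to transitivity: ∀x ∀y ∀z (Rxy ∧ Ryz → Rxz).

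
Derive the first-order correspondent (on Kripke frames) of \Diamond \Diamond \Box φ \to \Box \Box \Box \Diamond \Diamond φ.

\forall x \forall y \forall z ((x R^2 y \wedge x R^3 z) \to \exists w (yRw \wedge z R^2 w))

This is a Sahlqvist (Geach-type) schema ◇^2□^1φ → □^3◇^2φ.
Minimal-valuation argument: fix x; take any y with xR^2y and any z with xR^3z. Set V(φ) to the set of worlds R-reachable from y in exactly 1 step. Then □^1φ holds at y, so the antecedent holds at x; validity forces ◇^2φ at z, giving a w with zR^2w and yR^1w.
First-order correspondent: \forall x \forall y \forall z ((x R^2 y \wedge x R^3 z) \to \exists w (yRw \wedge z R^2 w)).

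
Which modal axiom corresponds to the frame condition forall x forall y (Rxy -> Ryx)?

q → □◇q

A defining formula is q → □◇q (the B axiom).
Suppose q→□◇q is valid. Take Rxy and set V(q)={x}. Then q at x, so □◇q at x, so ◇q at y, so some z with Ryz has q; z=x, i.e. Ryx.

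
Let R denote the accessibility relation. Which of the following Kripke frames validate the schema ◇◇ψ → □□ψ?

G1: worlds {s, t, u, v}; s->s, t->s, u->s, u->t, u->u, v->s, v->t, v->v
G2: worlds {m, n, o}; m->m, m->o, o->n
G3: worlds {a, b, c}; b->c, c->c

The schema corresponds to a generalized confluence (Geach) condition: ∀x ∀y ∀z ((xR²y ∧ xR²z) → ∃w (y = w ∧ z = w)).
G1: fails — uR²s, uR²t but s ≠ t.
G2: fails — mR²m, mR²n but m ≠ n.
G3: holds.

G3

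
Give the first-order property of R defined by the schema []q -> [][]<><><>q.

forall x forall z (x R^2 z -> exists w (xRw & z R^3 w))

This is a Sahlqvist (Geach-type) schema ◇^0□^1q → □^2◇^3q.
Minimal-valuation argument: fix x; take any y with xR^0y and any z with xR^2z. Set V(q) to the set of worlds R-reachable from y in exactly 1 step. Then □^1q holds at y, so the antecedent holds at x; validity forces ◇^3q at z, giving a w with zR^3w and yR^1w.
First-order correspondent: forall x forall z (x R^2 z -> exists w (xRw & z R^3 w)).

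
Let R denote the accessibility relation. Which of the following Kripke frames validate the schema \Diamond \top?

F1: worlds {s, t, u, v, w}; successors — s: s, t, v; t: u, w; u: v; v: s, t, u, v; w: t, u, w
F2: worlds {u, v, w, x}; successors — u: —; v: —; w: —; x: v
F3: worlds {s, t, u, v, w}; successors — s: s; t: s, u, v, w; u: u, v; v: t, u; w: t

The schema corresponds to seriality: \forall x \exists y Rxy.
F1: condition met.
F2: fails — world u has no successor.
F3: condition met.

F1, F3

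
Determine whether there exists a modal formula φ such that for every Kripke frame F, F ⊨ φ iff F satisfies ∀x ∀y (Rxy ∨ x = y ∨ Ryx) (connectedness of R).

No

Any modally definable frame class is closed under disjoint unions.
Take 3 disjoint single-world reflexive frames: each is trivially connected, but their disjoint union has 3 worlds with no edge between distinct components, so it is not connected.
Hence connectedness of R is not modally definable.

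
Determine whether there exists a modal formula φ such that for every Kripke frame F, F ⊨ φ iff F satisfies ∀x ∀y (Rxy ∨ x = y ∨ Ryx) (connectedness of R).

Not definable by any modal formula

Modal frame validity is preserved under disjoint unions.
Take 3 disjoint single-world reflexive frames: each is trivially connected, but their disjoint union has 3 worlds with no edge between distinct components, so it is not connected.
So no modal formula (or set of formulas) defines exactly the connected frames.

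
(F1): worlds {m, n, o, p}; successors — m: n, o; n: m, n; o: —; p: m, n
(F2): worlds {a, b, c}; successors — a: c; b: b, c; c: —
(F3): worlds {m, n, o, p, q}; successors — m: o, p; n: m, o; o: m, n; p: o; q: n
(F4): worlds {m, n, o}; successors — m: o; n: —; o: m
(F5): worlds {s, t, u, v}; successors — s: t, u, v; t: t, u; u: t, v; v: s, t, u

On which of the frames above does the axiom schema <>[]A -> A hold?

(F4)

Frame correspondent (Sahlqvist): forall x forall y (Rxy -> Ryx) — i.e. symmetry.
(F1): fails — Rpm but not Rmp.
(F2): fails — Rac but not Rca.
(F3): fails — Rpo but not Rop.
(F4): condition met.
(F5): fails — Rvt but not Rtv.
Valid on: (F4).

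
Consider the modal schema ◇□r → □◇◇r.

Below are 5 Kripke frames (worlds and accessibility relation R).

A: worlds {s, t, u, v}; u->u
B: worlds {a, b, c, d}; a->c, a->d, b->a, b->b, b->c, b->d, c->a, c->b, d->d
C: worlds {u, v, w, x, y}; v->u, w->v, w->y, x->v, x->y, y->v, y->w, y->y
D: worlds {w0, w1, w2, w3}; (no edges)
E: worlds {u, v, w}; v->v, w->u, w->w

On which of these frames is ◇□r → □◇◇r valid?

This is the axiom for a generalized confluence (Geach) condition; its first-order frame correspondent is ∀x ∀y ∀z ((xRy ∧ xRz) → ∃w (yRw ∧ zR²w)).
A: condition met.
B: fails — aRc, aRd but no w with cRw and dR²w.
C: fails — vRu, vRu but no t with uRt and uR²t.
D: condition met.
E: fails — wRu, wRu but no t with uRt and uR²t.

A, D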